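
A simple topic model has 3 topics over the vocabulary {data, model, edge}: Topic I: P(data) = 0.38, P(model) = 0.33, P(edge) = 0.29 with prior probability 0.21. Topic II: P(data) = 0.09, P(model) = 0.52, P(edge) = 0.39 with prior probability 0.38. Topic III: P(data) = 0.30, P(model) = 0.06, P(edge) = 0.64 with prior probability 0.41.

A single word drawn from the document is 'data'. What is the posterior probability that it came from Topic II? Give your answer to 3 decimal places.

0.144

P(component k | x) = π_k·f_k(x) / marginal(x), where marginal(x) = Σ_j π_j·f_j(x).
Evaluate each component's likelihood at the observed value:
  f_I = P(data | comp) = 0.38
  f_II = P(data | comp) = 0.09
  f_III = P(data | comp) = 0.30
Prior × likelihood for each component:
  π_I·f_I = 0.21 × 0.38 = 0.0798
  π_II·f_II = 0.38 × 0.09 = 0.0342
  π_III·f_III = 0.41 × 0.3 = 0.123
Sum: 0.0798 + 0.0342 + 0.123 = 0.237
P(Topic II | the observation) ≈ 0.144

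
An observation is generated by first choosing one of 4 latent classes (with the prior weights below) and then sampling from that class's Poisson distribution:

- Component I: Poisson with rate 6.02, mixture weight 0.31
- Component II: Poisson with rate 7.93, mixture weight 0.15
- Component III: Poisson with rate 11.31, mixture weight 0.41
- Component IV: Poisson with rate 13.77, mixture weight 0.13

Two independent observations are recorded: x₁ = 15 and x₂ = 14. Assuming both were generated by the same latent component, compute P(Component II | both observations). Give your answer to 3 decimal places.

The responsibility of component k is π_k f_k(x) divided by Σ_j π_j f_j(x).
Since both observations come from the same component, the likelihood for component k is f_k(x₁)·f_k(x₂).
  f_I = [0.000918322] × [0.00228818] = 2.10128e-06
  f_II = [0.00848483] × [0.0160495] = 0.000136177
  f_III = [0.0593702] × [0.0787404] = 0.00467484
  f_IV = [0.0971124] × [0.105787] = 0.0102732
Multiply by the mixture weights:
  π_I·f_I = 0.31 × 2.10128e-06 = 6.51398e-07
  π_II·f_II = 0.15 × 0.000136177 = 2.04266e-05
  π_III·f_III = 0.41 × 0.00467484 = 0.00191668
  π_IV·f_IV = 0.13 × 0.0102732 = 0.00133552
Sum: 6.51398e-07 + 2.04266e-05 + 0.00191668 + 0.00133552 = 0.00327328
Responsibility of Component II: 2.04266e-05 / 0.00327328 ≈ 0.006

0.006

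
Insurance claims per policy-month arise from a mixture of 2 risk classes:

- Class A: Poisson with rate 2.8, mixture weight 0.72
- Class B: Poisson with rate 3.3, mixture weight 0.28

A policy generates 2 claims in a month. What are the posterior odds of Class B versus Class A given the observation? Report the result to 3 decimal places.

0.328

Since P(k|x) ∝ π_k f_k(x), the posterior odds are π_i f_i(x) / (π_j f_j(x)).
Evaluate each component's likelihood at the observed value:
  p_A = e^(−2.8)·2.8^2/2! = 0.238375
  p_B = e^(−3.3)·3.3^2/2! = 0.200829
Posterior odds = (π_B·p_B) / (π_A·p_A) = (0.28·0.200829) / (0.72·0.238375) = 0.0562321 / 0.17163 ≈ 0.328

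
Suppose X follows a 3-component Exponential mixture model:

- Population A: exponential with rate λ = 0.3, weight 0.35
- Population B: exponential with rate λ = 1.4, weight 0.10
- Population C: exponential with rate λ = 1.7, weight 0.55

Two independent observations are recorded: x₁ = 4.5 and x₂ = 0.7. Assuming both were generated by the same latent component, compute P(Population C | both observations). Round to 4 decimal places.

0.0330

Apply Bayes' rule: the posterior for each component is proportional to its prior times its likelihood at x.
Since both observations come from the same component, the likelihood for component k is f_k(x₁)·f_k(x₂).
  f_A = [0.0777721] × [0.243175] = 0.0189122
  f_B = [0.00257083] × [0.525436] = 0.0013508
  f_C = [0.000809275] × [0.517176] = 0.000418538
Multiply by the mixture weights:
  π_A·f_A = 0.35 × 0.0189122 = 0.00661929
  π_B·f_B = 0.10 × 0.0013508 = 0.00013508
  π_C·f_C = 0.55 × 0.000418538 = 0.000230196
Sum: 0.00661929 + 0.00013508 + 0.000230196 = 0.00698456
So the posterior for Population C is 0.000230196 / 0.00698456 ≈ 0.0330.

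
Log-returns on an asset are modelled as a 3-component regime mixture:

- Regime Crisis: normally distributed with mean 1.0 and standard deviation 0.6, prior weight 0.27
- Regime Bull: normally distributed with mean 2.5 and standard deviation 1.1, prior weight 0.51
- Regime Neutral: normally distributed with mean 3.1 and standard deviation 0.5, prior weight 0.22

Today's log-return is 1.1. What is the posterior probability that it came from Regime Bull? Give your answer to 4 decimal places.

By Bayes' theorem, P(k | x) = w_k f_k(x) / Σ_j w_j f_j(x).
Normal densities:
  p_Crisis = 0.655733
  p_Bull = 0.161352
  p_Neutral = 0.00026766
Unnormalised posteriors:
  w_Crisis·p_Crisis = 0.27 × 0.655733 = 0.177048
  w_Bull·p_Bull = 0.51 × 0.161352 = 0.0822896
  w_Neutral·p_Neutral = 0.22 × 0.00026766 = 5.88853e-05
Marginal: 0.177048 + 0.0822896 + 5.88853e-05 = 0.259396
P(Regime Bull | 1.1) ≈ 0.3172

0.3172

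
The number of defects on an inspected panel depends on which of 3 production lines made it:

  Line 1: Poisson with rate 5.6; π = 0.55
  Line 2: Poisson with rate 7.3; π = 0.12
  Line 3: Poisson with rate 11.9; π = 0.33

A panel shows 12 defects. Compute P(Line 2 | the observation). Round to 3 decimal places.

0.085

The responsibility of component k is w_k f_k(x) divided by Σ_j w_j f_j(x).
Poisson probabilities:
  L_1 = 0.00734294
  L_2 = 0.0322989
  L_3 = 0.11432
Unnormalised posteriors:
  w_1·L_1 = 0.55 × 0.00734294 = 0.00403862
  w_2·L_2 = 0.12 × 0.0322989 = 0.00387587
  w_3·L_3 = 0.33 × 0.11432 = 0.0377256
Normaliser: 0.00403862 + 0.00387587 + 0.0377256 = 0.0456401
P(Line 2 | x) = 0.00387587 / 0.0456401 ≈ 0.085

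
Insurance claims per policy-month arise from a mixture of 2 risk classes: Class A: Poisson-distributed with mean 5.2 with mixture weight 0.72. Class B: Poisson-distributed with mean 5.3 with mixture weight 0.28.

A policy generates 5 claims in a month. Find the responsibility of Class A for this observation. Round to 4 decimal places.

0.7210

Posterior ∝ prior × likelihood, so P(k | x) ∝ P(Z=k) f_k(x); normalise over all components.
Poisson probabilities:
  f_A = e^(−5.2)·5.2^5/5! = 0.174785
  f_B = e^(−5.3)·5.3^5/5! = 0.173955
Multiply by the mixture weights:
  P(Z=A)·f_A = 0.72 × 0.174785 = 0.125845
  P(Z=B)·f_B = 0.28 × 0.173955 = 0.0487074
Denominator: 0.125845 + 0.0487074 = 0.174553
P(Class A | x) ≈ 0.7210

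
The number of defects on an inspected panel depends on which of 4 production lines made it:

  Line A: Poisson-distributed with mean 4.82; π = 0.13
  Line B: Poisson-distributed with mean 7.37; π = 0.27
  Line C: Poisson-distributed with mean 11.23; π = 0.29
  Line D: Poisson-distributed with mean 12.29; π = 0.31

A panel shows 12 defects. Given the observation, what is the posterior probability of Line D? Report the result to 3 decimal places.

0.458

The responsibility of component k is w_k f_k(x) divided by Σ_j w_j f_j(x).
Component likelihoods at x = 12 defects:
  f_A = e^(−4.82)·4.82^12/12! = 0.00264806
  f_B = e^(−7.37)·7.37^12/12! = 0.0337693
  f_C = e^(−11.23)·11.23^12/12! = 0.111453
  f_D = e^(−12.29)·12.29^12/12! = 0.113974
Multiply by the mixture weights:
  w_A·f_A = 0.13 × 0.00264806 = 0.000344248
  w_B·f_B = 0.27 × 0.0337693 = 0.00911772
  w_C·f_C = 0.29 × 0.111453 = 0.0323215
  w_D·f_D = 0.31 × 0.113974 = 0.035332
Denominator: 0.000344248 + 0.00911772 + 0.0323215 + 0.035332 = 0.0771154
So the posterior for Line D is 0.035332 / 0.0771154 ≈ 0.458.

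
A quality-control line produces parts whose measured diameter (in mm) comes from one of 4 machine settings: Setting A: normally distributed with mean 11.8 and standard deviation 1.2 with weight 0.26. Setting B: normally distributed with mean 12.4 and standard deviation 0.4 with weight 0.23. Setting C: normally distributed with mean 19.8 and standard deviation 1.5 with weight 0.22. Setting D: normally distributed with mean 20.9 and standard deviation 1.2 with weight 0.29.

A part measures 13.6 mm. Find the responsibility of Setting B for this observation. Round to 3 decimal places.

Apply Bayes' rule: the posterior for each component is proportional to its prior times its likelihood at x.
Evaluate each component's likelihood at the observed value:
  L_A = (1/(1.2·√(2π)))·exp(−(13.6−11.8)²/(2·1.2²)) = 0.332452·exp(-1.12500) = 0.107931
  L_B = (1/(0.4·√(2π)))·exp(−(13.6−12.4)²/(2·0.4²)) = 0.997356·exp(-4.50000) = 0.0110796
  L_C = (1/(1.5·√(2π)))·exp(−(13.6−19.8)²/(2·1.5²)) = 0.265962·exp(-8.54222) = 5.18775e-05
  L_D = (1/(1.2·√(2π)))·exp(−(13.6−20.9)²/(2·1.2²)) = 0.332452·exp(-18.50347) = 3.06036e-09
Prior × likelihood for each component:
  P(Z=A)·L_A = 0.26 × 0.107931 = 0.0280621
  P(Z=B)·L_B = 0.23 × 0.0110796 = 0.00254831
  P(Z=C)·L_C = 0.22 × 5.18775e-05 = 1.1413e-05
  P(Z=D)·L_D = 0.29 × 3.06036e-09 = 8.87505e-10
Evidence: 0.0280621 + 0.00254831 + 1.1413e-05 + 8.87505e-10 = 0.0306219
P(Setting B | x) ≈ 0.083

0.083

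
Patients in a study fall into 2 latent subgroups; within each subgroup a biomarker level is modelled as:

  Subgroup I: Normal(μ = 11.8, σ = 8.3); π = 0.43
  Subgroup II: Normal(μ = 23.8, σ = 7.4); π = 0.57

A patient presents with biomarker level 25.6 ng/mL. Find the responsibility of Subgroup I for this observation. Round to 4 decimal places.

Apply Bayes' rule: the posterior for each component is proportional to its prior times its likelihood at x.
Normal densities:
  f_I = (1/(8.3·√(2π)))·exp(−(25.6−11.8)²/(2·8.3²)) = 0.048065·exp(-1.38220) = 0.0120656
  f_II = (1/(7.4·√(2π)))·exp(−(25.6−23.8)²/(2·7.4²)) = 0.053911·exp(-0.02958) = 0.0523396
Prior × likelihood for each component:
  P(Z=I)·f_I = 0.43 × 0.0120656 = 0.0051882
  P(Z=II)·f_II = 0.57 × 0.0523396 = 0.0298336
Sum: 0.0051882 + 0.0298336 = 0.0350218
Responsibility of Subgroup I: 0.0051882 / 0.0350218 ≈ 0.1481

0.1481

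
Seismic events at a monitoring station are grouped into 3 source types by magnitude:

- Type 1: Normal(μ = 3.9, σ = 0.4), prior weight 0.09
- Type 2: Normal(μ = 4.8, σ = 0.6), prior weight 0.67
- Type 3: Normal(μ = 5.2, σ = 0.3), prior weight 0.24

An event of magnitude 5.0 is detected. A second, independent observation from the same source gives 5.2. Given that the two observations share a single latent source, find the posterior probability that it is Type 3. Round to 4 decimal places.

Apply Bayes' rule: the posterior for each component is proportional to its prior times its likelihood at x.
Since both observations come from the same component, the likelihood for component k is f_k(x₁)·f_k(x₂).
  p_1 = [(1/(0.4·√(2π)))·exp(−(5.0−3.9)²/(2·0.4²)) = 0.997356·exp(-3.78125) = 0.0227339] × [0.00507262] = 0.00011532
  p_2 = [(1/(0.6·√(2π)))·exp(−(5.0−4.8)²/(2·0.6²)) = 0.664904·exp(-0.05556) = 0.628972] × [0.532413] = 0.334873
  p_3 = [(1/(0.3·√(2π)))·exp(−(5.0−5.2)²/(2·0.3²)) = 1.329808·exp(-0.22222) = 1.06483] × [1.32981] = 1.41601
Prior × likelihood for each component:
  P(Z=1)·p_1 = 0.09 × 0.00011532 = 1.03788e-05
  P(Z=2)·p_2 = 0.67 × 0.334873 = 0.224365
  P(Z=3)·p_3 = 0.24 × 1.41601 = 0.339844
Sum: 1.03788e-05 + 0.224365 + 0.339844 = 0.564219
P(Type 3 | data) ≈ 0.6023

0.6023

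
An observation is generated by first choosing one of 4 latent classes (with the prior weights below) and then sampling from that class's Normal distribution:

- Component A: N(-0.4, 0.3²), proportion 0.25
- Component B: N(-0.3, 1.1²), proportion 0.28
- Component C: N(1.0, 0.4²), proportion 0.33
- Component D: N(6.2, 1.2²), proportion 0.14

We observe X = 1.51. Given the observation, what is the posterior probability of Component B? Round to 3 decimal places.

0.152

Posterior ∝ prior × likelihood, so P(k | x) ∝ w_k f_k(x); normalise over all components.
Evaluate each component's likelihood at the observed value:
  f_A = 2.0982e-09
  f_B = 0.093667
  f_C = 0.442436
  f_D = 0.000160247
Prior × likelihood for each component:
  w_A·f_A = 0.25 × 2.0982e-09 = 5.24549e-10
  w_B·f_B = 0.28 × 0.093667 = 0.0262268
  w_C·f_C = 0.33 × 0.442436 = 0.146004
  w_D·f_D = 0.14 × 0.000160247 = 2.24346e-05
Evidence: 5.24549e-10 + 0.0262268 + 0.146004 + 2.24346e-05 = 0.172253
So the posterior for Component B is 0.0262268 / 0.172253 ≈ 0.152.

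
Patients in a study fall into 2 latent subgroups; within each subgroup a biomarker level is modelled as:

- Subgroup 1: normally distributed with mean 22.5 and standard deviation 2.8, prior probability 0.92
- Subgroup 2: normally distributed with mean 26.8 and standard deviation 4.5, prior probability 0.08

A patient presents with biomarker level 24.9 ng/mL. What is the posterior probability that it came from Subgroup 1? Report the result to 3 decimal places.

0.933

Apply Bayes' rule: the posterior for each component is proportional to its prior times its likelihood at x.
Component likelihoods at x = 24.9 ng/mL:
  p_1 = (1/(2.8·√(2π)))·exp(−(24.9−22.5)²/(2·2.8²)) = 0.142479·exp(-0.36735) = 0.0986769
  p_2 = (1/(4.5·√(2π)))·exp(−(24.9−26.8)²/(2·4.5²)) = 0.088654·exp(-0.08914) = 0.0810936
Prior × likelihood for each component:
  P(Z=1)·p_1 = 0.92 × 0.0986769 = 0.0907827
  P(Z=2)·p_2 = 0.08 × 0.0810936 = 0.00648748
Denominator: 0.0907827 + 0.00648748 = 0.0972702
So the posterior for Subgroup 1 is 0.0907827 / 0.0972702 ≈ 0.933.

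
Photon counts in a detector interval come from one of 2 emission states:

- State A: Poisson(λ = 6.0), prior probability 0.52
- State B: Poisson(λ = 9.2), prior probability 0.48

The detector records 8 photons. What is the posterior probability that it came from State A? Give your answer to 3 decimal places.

P(component k | x) = π_k·f_k(x) / marginal(x), where marginal(x) = Σ_j π_j·f_j(x).
Evaluate each component's likelihood at the observed value:
  p_A = e^(−6.0)·6.0^8/8! = 0.103258
  p_B = e^(−9.2)·9.2^8/8! = 0.128609
Unnormalised posteriors:
  π_A·p_A = 0.52 × 0.103258 = 0.053694
  π_B·p_B = 0.48 × 0.128609 = 0.0617325
Marginal: 0.053694 + 0.0617325 = 0.115427
P(State A | x) ≈ 0.465

0.465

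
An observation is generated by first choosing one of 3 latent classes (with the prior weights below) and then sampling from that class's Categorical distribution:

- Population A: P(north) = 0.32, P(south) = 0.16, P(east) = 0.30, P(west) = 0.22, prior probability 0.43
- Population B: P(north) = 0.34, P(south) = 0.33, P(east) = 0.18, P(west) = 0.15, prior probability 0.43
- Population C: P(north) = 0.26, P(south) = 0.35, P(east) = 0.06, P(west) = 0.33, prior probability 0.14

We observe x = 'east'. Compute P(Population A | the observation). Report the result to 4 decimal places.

0.6006

By Bayes' theorem, P(k | x) = π_k f_k(x) / Σ_j π_j f_j(x).
Evaluate each component's likelihood at the observed value:
  f_A = 0.3
  f_B = 0.18
  f_C = 0.06
Multiply by the mixture weights:
  π_A·f_A = 0.43 × 0.3 = 0.129
  π_B·f_B = 0.43 × 0.18 = 0.0774
  π_C·f_C = 0.14 × 0.06 = 0.0084
Sum: 0.129 + 0.0774 + 0.0084 = 0.2148
Responsibility of Population A: 0.129 / 0.2148 ≈ 0.6006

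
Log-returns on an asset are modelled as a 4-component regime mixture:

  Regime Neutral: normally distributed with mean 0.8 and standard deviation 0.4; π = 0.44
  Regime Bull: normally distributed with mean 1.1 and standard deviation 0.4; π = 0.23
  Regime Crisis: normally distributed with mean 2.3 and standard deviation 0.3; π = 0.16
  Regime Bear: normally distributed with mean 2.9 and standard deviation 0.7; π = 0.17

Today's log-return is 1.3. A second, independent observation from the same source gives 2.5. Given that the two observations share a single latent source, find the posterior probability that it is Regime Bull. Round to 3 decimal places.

0.092

Apply Bayes' rule: the posterior for each component is proportional to its prior times its likelihood at x.
Since both observations come from the same component, the likelihood for component k is f_k(x₁)·f_k(x₂).
  L_Neutral = [0.456623] × [0.000119297] = 5.44735e-05
  L_Bull = [0.880163] × [0.00218171] = 0.00192026
  L_Crisis = [0.00514093] × [1.06483] = 0.0054742
  L_Bear = [0.0418147] × [0.484068] = 0.0202412
Weight by the priors:
  w_Neutral·L_Neutral = 0.44 × 5.44735e-05 = 2.39684e-05
  w_Bull·L_Bull = 0.23 × 0.00192026 = 0.000441659
  w_Crisis·L_Crisis = 0.16 × 0.0054742 = 0.000875872
  w_Bear·L_Bear = 0.17 × 0.0202412 = 0.003441
Denominator: 2.39684e-05 + 0.000441659 + 0.000875872 + 0.003441 = 0.0047825
So the posterior for Regime Bull is 0.000441659 / 0.0047825 ≈ 0.092.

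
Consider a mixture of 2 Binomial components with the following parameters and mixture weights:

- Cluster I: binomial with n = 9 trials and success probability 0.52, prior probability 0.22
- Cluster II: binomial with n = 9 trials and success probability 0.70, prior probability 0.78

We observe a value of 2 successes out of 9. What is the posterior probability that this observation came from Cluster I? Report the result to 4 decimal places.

Apply Bayes' rule: the posterior for each component is proportional to its prior times its likelihood at x.
Evaluate each component's likelihood at the observed value:
  L_I = C(9,2)·0.52^2·0.48^7 = 36·0.2704·0.00587068 = 0.0571476
  L_II = C(9,2)·0.70^2·0.30^7 = 36·0.49·0.0002187 = 0.00385787
Unnormalised posteriors:
  π_I·L_I = 0.22 × 0.0571476 = 0.0125725
  π_II·L_II = 0.78 × 0.00385787 = 0.00300914
Marginal: 0.0125725 + 0.00300914 = 0.0155816
P(Cluster I | data) ≈ 0.8069

0.8069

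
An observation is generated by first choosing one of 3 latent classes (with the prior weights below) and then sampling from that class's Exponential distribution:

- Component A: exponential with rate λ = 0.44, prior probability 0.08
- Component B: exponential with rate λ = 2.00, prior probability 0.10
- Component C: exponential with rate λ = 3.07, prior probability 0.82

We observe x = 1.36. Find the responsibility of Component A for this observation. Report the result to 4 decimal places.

Apply Bayes' rule: the posterior for each component is proportional to its prior times its likelihood at x.
Component likelihoods at x = 1.36:
  f_A = 0.44·e^(−0.44·1.36) = 0.44·e^(−0.5984) = 0.241864
  f_B = 2.00·e^(−2.00·1.36) = 2.00·e^(−2.7200) = 0.13175
  f_C = 3.07·e^(−3.07·1.36) = 3.07·e^(−4.1752) = 0.0471924
Prior × likelihood for each component:
  P(Z=A)·f_A = 0.08 × 0.241864 = 0.0193491
  P(Z=B)·f_B = 0.10 × 0.13175 = 0.013175
  P(Z=C)·f_C = 0.82 × 0.0471924 = 0.0386978
Marginal: 0.0193491 + 0.013175 + 0.0386978 = 0.0712218
P(Component A | data) ≈ 0.2717

0.2717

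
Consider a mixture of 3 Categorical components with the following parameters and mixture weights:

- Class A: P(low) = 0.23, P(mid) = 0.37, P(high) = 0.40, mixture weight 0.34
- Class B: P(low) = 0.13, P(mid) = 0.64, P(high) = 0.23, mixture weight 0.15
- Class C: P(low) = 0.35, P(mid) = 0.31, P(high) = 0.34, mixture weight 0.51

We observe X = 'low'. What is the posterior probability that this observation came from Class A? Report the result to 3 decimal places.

The responsibility of component k is P(Z=k) f_k(x) divided by Σ_j P(Z=j) f_j(x).
Evaluate each component's likelihood at the observed value:
  L_A = P(low | comp) = 0.23
  L_B = P(low | comp) = 0.13
  L_C = P(low | comp) = 0.35
Weight by the priors:
  P(Z=A)·L_A = 0.34 × 0.23 = 0.0782
  P(Z=B)·L_B = 0.15 × 0.13 = 0.0195
  P(Z=C)·L_C = 0.51 × 0.35 = 0.1785
Evidence: 0.0782 + 0.0195 + 0.1785 = 0.2762
So the posterior for Class A is 0.0782 / 0.2762 ≈ 0.283.

0.283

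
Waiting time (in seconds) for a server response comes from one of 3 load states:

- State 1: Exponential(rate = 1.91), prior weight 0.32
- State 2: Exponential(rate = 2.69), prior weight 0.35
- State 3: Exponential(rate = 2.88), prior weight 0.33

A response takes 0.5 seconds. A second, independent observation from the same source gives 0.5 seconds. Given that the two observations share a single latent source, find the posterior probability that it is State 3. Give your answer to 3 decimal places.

Posterior ∝ prior × likelihood, so P(k | x) ∝ π_k f_k(x); normalise over all components.
Since both observations come from the same component, the likelihood for component k is f_k(x₁)·f_k(x₂).
  L_1 = [1.91·e^(−1.91·0.5) = 1.91·e^(−0.9550) = 0.734991] × [0.734991] = 0.540212
  L_2 = [2.69·e^(−2.69·0.5) = 2.69·e^(−1.3450) = 0.700852] × [0.700852] = 0.491193
  L_3 = [2.88·e^(−2.88·0.5) = 2.88·e^(−1.4400) = 0.682352] × [0.682352] = 0.465604
Weight by the priors:
  π_1·L_1 = 0.32 × 0.540212 = 0.172868
  π_2·L_2 = 0.35 × 0.491193 = 0.171918
  π_3·L_3 = 0.33 × 0.465604 = 0.153649
Marginal: 0.172868 + 0.171918 + 0.153649 = 0.498435
So the posterior for State 3 is 0.153649 / 0.498435 ≈ 0.308.

0.308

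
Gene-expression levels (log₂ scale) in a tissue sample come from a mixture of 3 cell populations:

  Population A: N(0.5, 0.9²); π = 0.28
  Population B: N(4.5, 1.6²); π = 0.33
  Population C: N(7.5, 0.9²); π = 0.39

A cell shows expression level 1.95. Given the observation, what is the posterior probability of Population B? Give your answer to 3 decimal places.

0.405

The responsibility of component k is w_k f_k(x) divided by Σ_j w_j f_j(x).
Component likelihoods at x = 1.95:
  p_A = (1/(0.9·√(2π)))·exp(−(1.95−0.5)²/(2·0.9²)) = 0.443269·exp(-1.29784) = 0.121066
  p_B = (1/(1.6·√(2π)))·exp(−(1.95−4.5)²/(2·1.6²)) = 0.249339·exp(-1.27002) = 0.0700209
  p_C = (1/(0.9·√(2π)))·exp(−(1.95−7.5)²/(2·0.9²)) = 0.443269·exp(-19.01389) = 2.44929e-09
Weight by the priors:
  w_A·p_A = 0.28 × 0.121066 = 0.0338985
  w_B·p_B = 0.33 × 0.0700209 = 0.0231069
  w_C·p_C = 0.39 × 2.44929e-09 = 9.55224e-10
Sum: 0.0338985 + 0.0231069 + 9.55224e-10 = 0.0570054
P(Population B | data) ≈ 0.405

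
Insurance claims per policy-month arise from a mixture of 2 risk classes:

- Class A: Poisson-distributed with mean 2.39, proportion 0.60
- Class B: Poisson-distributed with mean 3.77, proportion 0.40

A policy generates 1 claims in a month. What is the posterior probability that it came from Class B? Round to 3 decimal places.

0.209

Posterior ∝ prior × likelihood, so P(k | x) ∝ P(Z=k) f_k(x); normalise over all components.
Poisson probabilities:
  f_A = e^(−2.39)·2.39^1/1! = 0.218995
  f_B = e^(−3.77)·3.77^1/1! = 0.0869063
Unnormalised posteriors:
  P(Z=A)·f_A = 0.60 × 0.218995 = 0.131397
  P(Z=B)·f_B = 0.40 × 0.0869063 = 0.0347625
Denominator: 0.131397 + 0.0347625 = 0.166159
P(Class B | x) ≈ 0.209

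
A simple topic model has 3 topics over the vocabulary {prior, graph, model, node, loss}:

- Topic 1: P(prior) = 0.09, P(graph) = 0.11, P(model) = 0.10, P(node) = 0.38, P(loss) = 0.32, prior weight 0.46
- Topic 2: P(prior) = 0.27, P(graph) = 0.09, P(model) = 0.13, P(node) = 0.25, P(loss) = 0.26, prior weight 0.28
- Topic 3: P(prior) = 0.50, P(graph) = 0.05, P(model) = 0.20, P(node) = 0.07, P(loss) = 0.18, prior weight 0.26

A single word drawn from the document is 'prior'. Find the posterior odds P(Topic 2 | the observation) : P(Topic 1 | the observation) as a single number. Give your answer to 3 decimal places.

1.826

Since P(k|x) ∝ π_k f_k(x), the posterior odds are π_i f_i(x) / (π_j f_j(x)).
Component likelihoods at x = 'prior':
  p_1 = P(prior | comp) = 0.09
  p_2 = P(prior | comp) = 0.27
  p_3 = P(prior | comp) = 0.50
Odds = (0.28/0.46) × (0.27/0.09) = 0.608696 × 3 ≈ 1.826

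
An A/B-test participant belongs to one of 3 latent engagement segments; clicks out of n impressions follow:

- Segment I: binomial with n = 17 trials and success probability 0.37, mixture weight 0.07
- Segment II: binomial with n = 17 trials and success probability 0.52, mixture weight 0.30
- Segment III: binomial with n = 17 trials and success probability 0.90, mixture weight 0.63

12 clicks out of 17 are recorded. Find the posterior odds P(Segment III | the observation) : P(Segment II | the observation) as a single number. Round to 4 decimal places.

Only the two components matter; the odds are (w_i f_i(x)) / (w_j f_j(x)).
Evaluate each component's likelihood at the observed value:
  p_I = 0.00404272
  p_II = 0.0616306
  p_III = 0.0174767
Odds = (0.63/0.30) × (0.0174767/0.0616306) = 2.1 × 0.283572 ≈ 0.5955

0.5955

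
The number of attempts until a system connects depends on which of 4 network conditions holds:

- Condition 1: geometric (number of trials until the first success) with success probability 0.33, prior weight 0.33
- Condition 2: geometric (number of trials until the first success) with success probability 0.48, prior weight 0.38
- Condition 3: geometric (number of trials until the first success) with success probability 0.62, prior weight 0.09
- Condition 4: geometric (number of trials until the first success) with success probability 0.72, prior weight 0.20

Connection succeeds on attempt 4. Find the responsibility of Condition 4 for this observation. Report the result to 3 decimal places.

Apply Bayes' rule: the posterior for each component is proportional to its prior times its likelihood at x.
Component likelihoods at x = 4:
  L_1 = 0.0992518
  L_2 = 0.0674918
  L_3 = 0.0340206
  L_4 = 0.0158054
Prior × likelihood for each component:
  P(Z=1)·L_1 = 0.33 × 0.0992518 = 0.0327531
  P(Z=2)·L_2 = 0.38 × 0.0674918 = 0.0256469
  P(Z=3)·L_3 = 0.09 × 0.0340206 = 0.00306186
  P(Z=4)·L_4 = 0.20 × 0.0158054 = 0.00316109
Normaliser: 0.0327531 + 0.0256469 + 0.00306186 + 0.00316109 = 0.0646229
P(Condition 4 | the observation) ≈ 0.049

0.049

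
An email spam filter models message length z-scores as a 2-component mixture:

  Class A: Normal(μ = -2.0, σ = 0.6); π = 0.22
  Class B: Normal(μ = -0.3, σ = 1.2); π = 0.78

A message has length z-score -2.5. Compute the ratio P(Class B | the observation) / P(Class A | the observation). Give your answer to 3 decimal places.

Posterior odds = (P(Z=i) f_i(x)) / (P(Z=j) f_j(x)); the normalising sum cancels.
Component likelihoods at x = -2.5:
  p_A = (1/(0.6·√(2π)))·exp(−(-2.5−-2.0)²/(2·0.6²)) = 0.664904·exp(-0.34722) = 0.469853
  p_B = (1/(1.2·√(2π)))·exp(−(-2.5−-0.3)²/(2·1.2²)) = 0.332452·exp(-1.68056) = 0.061926
0.0483023 / 0.103368 ≈ 0.467

0.467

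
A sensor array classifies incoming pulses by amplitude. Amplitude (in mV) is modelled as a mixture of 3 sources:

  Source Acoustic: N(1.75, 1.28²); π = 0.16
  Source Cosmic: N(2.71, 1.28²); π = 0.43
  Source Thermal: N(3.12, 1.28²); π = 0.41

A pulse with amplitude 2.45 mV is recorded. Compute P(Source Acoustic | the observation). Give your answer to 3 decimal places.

The responsibility of component k is π_k f_k(x) divided by Σ_j π_j f_j(x).
Component likelihoods at x = 2.45 mV:
  L_Acoustic = 0.268384
  L_Cosmic = 0.30531
  L_Thermal = 0.271772
Prior × likelihood for each component:
  π_Acoustic·L_Acoustic = 0.16 × 0.268384 = 0.0429415
  π_Cosmic·L_Cosmic = 0.43 × 0.30531 = 0.131283
  π_Thermal·L_Thermal = 0.41 × 0.271772 = 0.111426
Sum: 0.0429415 + 0.131283 + 0.111426 = 0.285651
P(Source Acoustic | data) = 0.0429415 / 0.285651 ≈ 0.150

0.150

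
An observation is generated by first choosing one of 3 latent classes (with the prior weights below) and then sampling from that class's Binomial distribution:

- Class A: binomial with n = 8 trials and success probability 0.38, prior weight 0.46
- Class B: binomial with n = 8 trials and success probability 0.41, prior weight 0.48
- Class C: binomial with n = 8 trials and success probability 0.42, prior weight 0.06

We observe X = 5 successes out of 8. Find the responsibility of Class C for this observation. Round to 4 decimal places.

0.0707

By Bayes' theorem, P(k | x) = P(Z=k) f_k(x) / Σ_j P(Z=j) f_j(x).
Component likelihoods at x = 5 successes out of 8:
  f_A = C(8,5)·0.38^5·0.62^3 = 56·0.00792352·0.238328 = 0.10575
  f_B = C(8,5)·0.41^5·0.59^3 = 56·0.0115856·0.205379 = 0.133249
  f_C = C(8,5)·0.42^5·0.58^3 = 56·0.0130691·0.195112 = 0.142797
Weight by the priors:
  P(Z=A)·f_A = 0.46 × 0.10575 = 0.0486451
  P(Z=B)·f_B = 0.48 × 0.133249 = 0.0639594
  P(Z=C)·f_C = 0.06 × 0.142797 = 0.00856781
Sum: 0.0486451 + 0.0639594 + 0.00856781 = 0.121172
So the posterior for Class C is 0.00856781 / 0.121172 ≈ 0.0707.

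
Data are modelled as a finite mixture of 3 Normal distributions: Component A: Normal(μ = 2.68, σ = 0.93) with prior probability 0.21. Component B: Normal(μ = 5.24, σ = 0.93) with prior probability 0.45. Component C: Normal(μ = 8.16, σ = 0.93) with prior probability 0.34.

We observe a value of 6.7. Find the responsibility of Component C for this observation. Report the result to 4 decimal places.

P(component k | x) = w_k·f_k(x) / marginal(x), where marginal(x) = Σ_j w_j·f_j(x).
Normal densities:
  f_A = (1/(0.93·√(2π)))·exp(−(6.7−2.68)²/(2·0.93²)) = 0.428970·exp(-9.34235) = 3.7592e-05
  f_B = (1/(0.93·√(2π)))·exp(−(6.7−5.24)²/(2·0.93²)) = 0.428970·exp(-1.23228) = 0.125099
  f_C = (1/(0.93·√(2π)))·exp(−(6.7−8.16)²/(2·0.93²)) = 0.428970·exp(-1.23228) = 0.125099
Unnormalised posteriors:
  w_A·f_A = 0.21 × 3.7592e-05 = 7.89432e-06
  w_B·f_B = 0.45 × 0.125099 = 0.0562946
  w_C·f_C = 0.34 × 0.125099 = 0.0425337
Marginal: 7.89432e-06 + 0.0562946 + 0.0425337 = 0.0988362
P(Component C | data) = 0.0425337 / 0.0988362 ≈ 0.4303

0.4303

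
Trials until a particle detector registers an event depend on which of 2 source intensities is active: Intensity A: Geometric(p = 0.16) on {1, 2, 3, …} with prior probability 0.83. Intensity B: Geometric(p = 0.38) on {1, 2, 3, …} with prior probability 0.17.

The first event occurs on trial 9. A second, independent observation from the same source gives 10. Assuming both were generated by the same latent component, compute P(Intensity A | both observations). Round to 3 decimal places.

0.993

The responsibility of component k is π_k f_k(x) divided by Σ_j π_j f_j(x).
Since both observations come from the same component, the likelihood for component k is f_k(x₁)·f_k(x₂).
  p_A = [0.0396601] × [0.0333145] = 0.00132126
  p_B = [0.00829692] × [0.00514409] = 4.26801e-05
Prior × likelihood for each component:
  π_A·p_A = 0.83 × 0.00132126 = 0.00109664
  π_B·p_B = 0.17 × 4.26801e-05 = 7.25563e-06
Sum: 0.00109664 + 7.25563e-06 = 0.0011039
So the posterior for Intensity A is 0.00109664 / 0.0011039 ≈ 0.993.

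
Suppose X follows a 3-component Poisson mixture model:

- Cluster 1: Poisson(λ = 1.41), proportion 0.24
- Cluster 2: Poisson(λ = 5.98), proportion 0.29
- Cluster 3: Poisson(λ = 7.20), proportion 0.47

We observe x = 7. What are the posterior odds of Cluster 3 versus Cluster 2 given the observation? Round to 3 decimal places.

The posterior odds equal the prior odds times the likelihood ratio: (P(Z=i)/P(Z=j))·(f_i(x)/f_j(x)).
Evaluate each component's likelihood at the observed value:
  p_1 = e^(−1.41)·1.41^7/7! = 0.00053672
  p_2 = e^(−5.98)·5.98^7/7! = 0.137213
  p_3 = e^(−7.20)·7.20^7/7! = 0.148586
Odds = (0.47/0.29) × (0.148586/0.137213) = 1.62069 × 1.08288 ≈ 1.755

1.755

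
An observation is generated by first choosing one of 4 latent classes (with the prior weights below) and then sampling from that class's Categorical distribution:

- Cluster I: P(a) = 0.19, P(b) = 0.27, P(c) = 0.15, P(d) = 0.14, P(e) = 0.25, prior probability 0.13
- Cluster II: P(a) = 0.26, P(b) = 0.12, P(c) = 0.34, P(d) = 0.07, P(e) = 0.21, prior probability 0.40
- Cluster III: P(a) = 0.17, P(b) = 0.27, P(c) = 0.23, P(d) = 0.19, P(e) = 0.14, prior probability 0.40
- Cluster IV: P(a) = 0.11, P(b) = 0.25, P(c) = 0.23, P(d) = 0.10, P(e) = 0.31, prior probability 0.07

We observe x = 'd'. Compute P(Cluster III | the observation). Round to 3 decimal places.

Posterior ∝ prior × likelihood, so P(k | x) ∝ w_k f_k(x); normalise over all components.
Categorical probabilities:
  f_I = 0.14
  f_II = 0.07
  f_III = 0.19
  f_IV = 0.1
Prior × likelihood for each component:
  w_I·f_I = 0.13 × 0.14 = 0.0182
  w_II·f_II = 0.40 × 0.07 = 0.028
  w_III·f_III = 0.40 × 0.19 = 0.076
  w_IV·f_IV = 0.07 × 0.1 = 0.007
Denominator: 0.0182 + 0.028 + 0.076 + 0.007 = 0.1292
P(Cluster III | x) ≈ 0.588

0.588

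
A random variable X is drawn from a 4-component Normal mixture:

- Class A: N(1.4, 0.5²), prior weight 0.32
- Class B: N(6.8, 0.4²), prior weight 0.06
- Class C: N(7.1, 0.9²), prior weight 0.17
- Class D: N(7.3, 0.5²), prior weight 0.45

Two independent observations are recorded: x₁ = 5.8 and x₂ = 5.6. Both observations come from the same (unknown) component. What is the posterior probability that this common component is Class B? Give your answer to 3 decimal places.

0.010

Posterior ∝ prior × likelihood, so P(k | x) ∝ π_k f_k(x); normalise over all components.
Since both observations come from the same component, the likelihood for component k is f_k(x₁)·f_k(x₂).
  p_A = [1.21915e-17] × [3.80216e-16] = 4.63541e-33
  p_B = [0.0438208] × [0.0110796] = 0.000485517
  p_C = [0.156173] × [0.11053] = 0.0172619
  p_D = [0.0088637] × [0.00246444] = 2.1844e-05
Weight by the priors:
  π_A·p_A = 0.32 × 4.63541e-33 = 1.48333e-33
  π_B·p_B = 0.06 × 0.000485517 = 2.9131e-05
  π_C·p_C = 0.17 × 0.0172619 = 0.00293452
  π_D·p_D = 0.45 × 2.1844e-05 = 9.82982e-06
Sum: 1.48333e-33 + 2.9131e-05 + 0.00293452 + 9.82982e-06 = 0.00297348
Responsibility of Class B: 2.9131e-05 / 0.00297348 ≈ 0.010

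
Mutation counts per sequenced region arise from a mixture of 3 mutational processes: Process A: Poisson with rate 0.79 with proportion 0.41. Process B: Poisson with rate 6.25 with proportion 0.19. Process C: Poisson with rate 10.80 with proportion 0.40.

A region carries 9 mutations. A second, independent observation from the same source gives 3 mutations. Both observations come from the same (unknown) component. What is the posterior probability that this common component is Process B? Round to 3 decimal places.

Posterior ∝ prior × likelihood, so P(k | x) ∝ π_k f_k(x); normalise over all components.
Since both observations come from the same component, the likelihood for component k is f_k(x₁)·f_k(x₂).
  L_A = [1.49895e-07] × [0.0372939] = 5.59018e-09
  L_B = [0.0774135] × [0.0785504] = 0.00608086
  L_C = [0.112375] × [0.00428292] = 0.000481293
Unnormalised posteriors:
  π_A·L_A = 0.41 × 5.59018e-09 = 2.29197e-09
  π_B·L_B = 0.19 × 0.00608086 = 0.00115536
  π_C·L_C = 0.40 × 0.000481293 = 0.000192517
Denominator: 2.29197e-09 + 0.00115536 + 0.000192517 = 0.00134788
P(Process B | x) = 0.00115536 / 0.00134788 ≈ 0.857

0.857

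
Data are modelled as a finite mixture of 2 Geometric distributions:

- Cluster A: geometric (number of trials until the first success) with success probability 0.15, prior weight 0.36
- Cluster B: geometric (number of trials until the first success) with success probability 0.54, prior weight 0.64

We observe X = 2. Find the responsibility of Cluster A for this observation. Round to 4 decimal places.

P(component k | x) = π_k·f_k(x) / marginal(x), where marginal(x) = Σ_j π_j·f_j(x).
Geometric probabilities:
  p_A = 0.1275
  p_B = 0.2484
Multiply by the mixture weights:
  π_A·p_A = 0.36 × 0.1275 = 0.0459
  π_B·p_B = 0.64 × 0.2484 = 0.158976
Normaliser: 0.0459 + 0.158976 = 0.204876
So the posterior for Cluster A is 0.0459 / 0.204876 ≈ 0.2240.

0.2240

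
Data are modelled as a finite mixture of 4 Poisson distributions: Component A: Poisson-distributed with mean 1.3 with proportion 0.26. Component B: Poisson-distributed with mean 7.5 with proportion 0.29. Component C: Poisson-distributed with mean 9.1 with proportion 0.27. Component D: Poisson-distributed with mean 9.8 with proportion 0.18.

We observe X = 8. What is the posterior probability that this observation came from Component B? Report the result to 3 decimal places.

0.415

P(component k | x) = π_k·f_k(x) / marginal(x), where marginal(x) = Σ_j π_j·f_j(x).
Evaluate each component's likelihood at the observed value:
  p_A = 5.5137e-05
  p_B = 0.137329
  p_C = 0.130236
  p_D = 0.117004
Weight by the priors:
  π_A·p_A = 0.26 × 5.5137e-05 = 1.43356e-05
  π_B·p_B = 0.29 × 0.137329 = 0.0398253
  π_C·p_C = 0.27 × 0.130236 = 0.0351637
  π_D·p_D = 0.18 × 0.117004 = 0.0210608
Normaliser: 1.43356e-05 + 0.0398253 + 0.0351637 + 0.0210608 = 0.0960641
P(Component B | 8) = 0.0398253 / 0.0960641 ≈ 0.415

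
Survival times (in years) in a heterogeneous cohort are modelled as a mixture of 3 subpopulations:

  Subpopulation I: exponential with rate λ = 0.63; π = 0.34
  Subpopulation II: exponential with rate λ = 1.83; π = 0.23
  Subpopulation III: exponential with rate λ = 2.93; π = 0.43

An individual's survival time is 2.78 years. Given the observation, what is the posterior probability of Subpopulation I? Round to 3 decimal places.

0.926

P(component k | x) = π_k·f_k(x) / marginal(x), where marginal(x) = Σ_j π_j·f_j(x).
Component likelihoods at x = 2.78 years:
  L_I = 0.63·e^(−0.63·2.78) = 0.63·e^(−1.7514) = 0.109324
  L_II = 1.83·e^(−1.83·2.78) = 1.83·e^(−5.0874) = 0.0112985
  L_III = 2.93·e^(−2.93·2.78) = 2.93·e^(−8.1454) = 0.000849895
Weight by the priors:
  π_I·L_I = 0.34 × 0.109324 = 0.0371703
  π_II·L_II = 0.23 × 0.0112985 = 0.00259866
  π_III·L_III = 0.43 × 0.000849895 = 0.000365455
Denominator: 0.0371703 + 0.00259866 + 0.000365455 = 0.0401344
Responsibility of Subpopulation I: 0.0371703 / 0.0401344 ≈ 0.926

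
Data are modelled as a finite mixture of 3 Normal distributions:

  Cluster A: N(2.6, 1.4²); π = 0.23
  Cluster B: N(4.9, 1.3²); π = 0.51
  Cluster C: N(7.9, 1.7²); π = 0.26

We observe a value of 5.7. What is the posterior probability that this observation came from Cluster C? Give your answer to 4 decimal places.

0.1635

Posterior ∝ prior × likelihood, so P(k | x) ∝ π_k f_k(x); normalise over all components.
Evaluate each component's likelihood at the observed value:
  L_A = (1/(1.4·√(2π)))·exp(−(5.7−2.6)²/(2·1.4²)) = 0.284959·exp(-2.45153) = 0.0245525
  L_B = (1/(1.3·√(2π)))·exp(−(5.7−4.9)²/(2·1.3²)) = 0.306879·exp(-0.18935) = 0.253941
  L_C = (1/(1.7·√(2π)))·exp(−(5.7−7.9)²/(2·1.7²)) = 0.234672·exp(-0.83737) = 0.101577
Unnormalised posteriors:
  π_A·L_A = 0.23 × 0.0245525 = 0.00564708
  π_B·L_B = 0.51 × 0.253941 = 0.12951
  π_C·L_C = 0.26 × 0.101577 = 0.02641
Sum: 0.00564708 + 0.12951 + 0.02641 = 0.161567
Responsibility of Cluster C: 0.02641 / 0.161567 ≈ 0.1635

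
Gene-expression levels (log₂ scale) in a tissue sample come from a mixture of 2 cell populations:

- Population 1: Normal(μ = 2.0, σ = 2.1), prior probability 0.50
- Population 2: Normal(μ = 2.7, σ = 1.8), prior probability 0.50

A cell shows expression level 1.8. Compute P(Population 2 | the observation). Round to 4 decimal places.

Apply Bayes' rule: the posterior for each component is proportional to its prior times its likelihood at x.
Normal densities:
  L_1 = (1/(2.1·√(2π)))·exp(−(1.8−2.0)²/(2·2.1²)) = 0.189973·exp(-0.00454) = 0.189113
  L_2 = (1/(1.8·√(2π)))·exp(−(1.8−2.7)²/(2·1.8²)) = 0.221635·exp(-0.12500) = 0.195592
Weight by the priors:
  π_1·L_1 = 0.50 × 0.189113 = 0.0945565
  π_2·L_2 = 0.50 × 0.195592 = 0.0977959
Sum: 0.0945565 + 0.0977959 = 0.192352
P(Population 2 | the observation) = 0.0977959 / 0.192352 ≈ 0.5084

0.5084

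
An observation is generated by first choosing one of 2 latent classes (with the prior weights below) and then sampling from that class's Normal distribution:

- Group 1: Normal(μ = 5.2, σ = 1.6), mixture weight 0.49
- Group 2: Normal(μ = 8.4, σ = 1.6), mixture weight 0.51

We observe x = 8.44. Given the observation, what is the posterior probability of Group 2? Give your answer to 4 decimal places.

0.8899

Apply Bayes' rule: the posterior for each component is proportional to its prior times its likelihood at x.
Normal densities:
  L_1 = (1/(1.6·√(2π)))·exp(−(8.44−5.2)²/(2·1.6²)) = 0.249339·exp(-2.05031) = 0.0320886
  L_2 = (1/(1.6·√(2π)))·exp(−(8.44−8.4)²/(2·1.6²)) = 0.249339·exp(-0.00031) = 0.249261
Multiply by the mixture weights:
  P(Z=1)·L_1 = 0.49 × 0.0320886 = 0.0157234
  P(Z=2)·L_2 = 0.51 × 0.249261 = 0.127123
Evidence: 0.0157234 + 0.127123 = 0.142847
So the posterior for Group 2 is 0.127123 / 0.142847 ≈ 0.8899.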